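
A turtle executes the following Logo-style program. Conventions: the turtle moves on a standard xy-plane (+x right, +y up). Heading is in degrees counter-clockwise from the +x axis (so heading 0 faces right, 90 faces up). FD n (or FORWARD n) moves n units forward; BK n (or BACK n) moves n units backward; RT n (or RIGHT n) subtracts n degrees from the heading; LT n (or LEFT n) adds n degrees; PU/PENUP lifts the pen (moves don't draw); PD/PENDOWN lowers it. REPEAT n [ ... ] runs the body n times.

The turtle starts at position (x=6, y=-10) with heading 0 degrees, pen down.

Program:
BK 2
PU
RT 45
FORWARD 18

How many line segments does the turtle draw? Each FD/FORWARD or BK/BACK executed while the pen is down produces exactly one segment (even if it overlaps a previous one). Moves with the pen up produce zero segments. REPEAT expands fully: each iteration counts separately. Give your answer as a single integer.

Answer: 1

Derivation:
Executing turtle program step by step:
Start: pos=(6,-10), heading=0, pen down
BK 2: (6,-10) -> (4,-10) [heading=0, draw]
PU: pen up
RT 45: heading 0 -> 315
FD 18: (4,-10) -> (16.728,-22.728) [heading=315, move]
Final: pos=(16.728,-22.728), heading=315, 1 segment(s) drawn
Segments drawn: 1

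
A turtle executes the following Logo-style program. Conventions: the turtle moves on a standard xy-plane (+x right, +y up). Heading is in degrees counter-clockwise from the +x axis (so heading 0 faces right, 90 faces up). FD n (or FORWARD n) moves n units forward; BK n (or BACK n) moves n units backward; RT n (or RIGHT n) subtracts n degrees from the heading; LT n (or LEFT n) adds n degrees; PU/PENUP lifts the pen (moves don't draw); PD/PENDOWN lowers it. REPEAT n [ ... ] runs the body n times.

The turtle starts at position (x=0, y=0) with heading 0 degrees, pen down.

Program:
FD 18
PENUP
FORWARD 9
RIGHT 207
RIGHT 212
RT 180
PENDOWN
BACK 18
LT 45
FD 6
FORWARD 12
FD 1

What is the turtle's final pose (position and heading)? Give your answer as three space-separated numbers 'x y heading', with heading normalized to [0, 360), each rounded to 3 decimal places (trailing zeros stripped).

Executing turtle program step by step:
Start: pos=(0,0), heading=0, pen down
FD 18: (0,0) -> (18,0) [heading=0, draw]
PU: pen up
FD 9: (18,0) -> (27,0) [heading=0, move]
RT 207: heading 0 -> 153
RT 212: heading 153 -> 301
RT 180: heading 301 -> 121
PD: pen down
BK 18: (27,0) -> (36.271,-15.429) [heading=121, draw]
LT 45: heading 121 -> 166
FD 6: (36.271,-15.429) -> (30.449,-13.977) [heading=166, draw]
FD 12: (30.449,-13.977) -> (18.805,-11.074) [heading=166, draw]
FD 1: (18.805,-11.074) -> (17.835,-10.832) [heading=166, draw]
Final: pos=(17.835,-10.832), heading=166, 5 segment(s) drawn

Answer: 17.835 -10.832 166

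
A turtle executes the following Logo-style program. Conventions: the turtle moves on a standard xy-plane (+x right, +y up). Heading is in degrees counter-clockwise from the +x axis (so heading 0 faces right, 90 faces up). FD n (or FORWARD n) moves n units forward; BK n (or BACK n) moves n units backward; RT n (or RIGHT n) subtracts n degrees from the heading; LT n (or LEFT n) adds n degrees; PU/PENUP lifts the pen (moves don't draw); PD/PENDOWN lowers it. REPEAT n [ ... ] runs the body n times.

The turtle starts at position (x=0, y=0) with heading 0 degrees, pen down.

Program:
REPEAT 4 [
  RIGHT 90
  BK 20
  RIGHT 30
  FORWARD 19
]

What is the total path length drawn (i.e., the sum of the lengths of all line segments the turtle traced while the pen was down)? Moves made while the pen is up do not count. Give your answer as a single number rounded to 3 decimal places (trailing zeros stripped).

Answer: 156

Derivation:
Executing turtle program step by step:
Start: pos=(0,0), heading=0, pen down
REPEAT 4 [
  -- iteration 1/4 --
  RT 90: heading 0 -> 270
  BK 20: (0,0) -> (0,20) [heading=270, draw]
  RT 30: heading 270 -> 240
  FD 19: (0,20) -> (-9.5,3.546) [heading=240, draw]
  -- iteration 2/4 --
  RT 90: heading 240 -> 150
  BK 20: (-9.5,3.546) -> (7.821,-6.454) [heading=150, draw]
  RT 30: heading 150 -> 120
  FD 19: (7.821,-6.454) -> (-1.679,10) [heading=120, draw]
  -- iteration 3/4 --
  RT 90: heading 120 -> 30
  BK 20: (-1.679,10) -> (-19,0) [heading=30, draw]
  RT 30: heading 30 -> 0
  FD 19: (-19,0) -> (0,0) [heading=0, draw]
  -- iteration 4/4 --
  RT 90: heading 0 -> 270
  BK 20: (0,0) -> (0,20) [heading=270, draw]
  RT 30: heading 270 -> 240
  FD 19: (0,20) -> (-9.5,3.546) [heading=240, draw]
]
Final: pos=(-9.5,3.546), heading=240, 8 segment(s) drawn

Segment lengths:
  seg 1: (0,0) -> (0,20), length = 20
  seg 2: (0,20) -> (-9.5,3.546), length = 19
  seg 3: (-9.5,3.546) -> (7.821,-6.454), length = 20
  seg 4: (7.821,-6.454) -> (-1.679,10), length = 19
  seg 5: (-1.679,10) -> (-19,0), length = 20
  seg 6: (-19,0) -> (0,0), length = 19
  seg 7: (0,0) -> (0,20), length = 20
  seg 8: (0,20) -> (-9.5,3.546), length = 19
Total = 156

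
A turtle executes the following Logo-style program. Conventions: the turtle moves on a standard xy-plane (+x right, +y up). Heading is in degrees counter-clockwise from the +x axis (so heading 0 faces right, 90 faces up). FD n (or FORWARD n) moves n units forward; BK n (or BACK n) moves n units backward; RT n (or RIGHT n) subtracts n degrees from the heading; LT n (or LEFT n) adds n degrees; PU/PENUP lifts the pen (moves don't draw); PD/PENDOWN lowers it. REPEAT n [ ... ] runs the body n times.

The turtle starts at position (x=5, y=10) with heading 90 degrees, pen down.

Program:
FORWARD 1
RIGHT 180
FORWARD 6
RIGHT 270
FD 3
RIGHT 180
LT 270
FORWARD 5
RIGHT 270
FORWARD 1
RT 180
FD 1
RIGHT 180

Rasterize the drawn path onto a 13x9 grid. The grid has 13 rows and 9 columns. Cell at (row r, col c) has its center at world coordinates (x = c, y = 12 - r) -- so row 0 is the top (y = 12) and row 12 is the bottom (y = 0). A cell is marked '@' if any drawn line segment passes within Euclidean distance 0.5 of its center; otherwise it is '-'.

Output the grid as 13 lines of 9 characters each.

Segment 0: (5,10) -> (5,11)
Segment 1: (5,11) -> (5,5)
Segment 2: (5,5) -> (8,5)
Segment 3: (8,5) -> (8,10)
Segment 4: (8,10) -> (7,10)
Segment 5: (7,10) -> (8,10)

Answer: ---------
-----@---
-----@-@@
-----@--@
-----@--@
-----@--@
-----@--@
-----@@@@
---------
---------
---------
---------
---------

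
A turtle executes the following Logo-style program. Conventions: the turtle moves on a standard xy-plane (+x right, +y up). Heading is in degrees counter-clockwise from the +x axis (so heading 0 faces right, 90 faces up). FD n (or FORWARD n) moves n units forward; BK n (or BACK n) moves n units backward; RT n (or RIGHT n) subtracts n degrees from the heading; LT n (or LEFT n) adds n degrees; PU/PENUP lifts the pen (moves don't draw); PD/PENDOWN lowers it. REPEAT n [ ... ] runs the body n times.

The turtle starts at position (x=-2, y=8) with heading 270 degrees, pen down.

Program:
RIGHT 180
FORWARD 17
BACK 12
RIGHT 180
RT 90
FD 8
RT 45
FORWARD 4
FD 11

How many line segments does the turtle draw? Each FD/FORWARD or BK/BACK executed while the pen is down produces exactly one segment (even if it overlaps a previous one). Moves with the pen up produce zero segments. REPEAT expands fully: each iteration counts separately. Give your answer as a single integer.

Executing turtle program step by step:
Start: pos=(-2,8), heading=270, pen down
RT 180: heading 270 -> 90
FD 17: (-2,8) -> (-2,25) [heading=90, draw]
BK 12: (-2,25) -> (-2,13) [heading=90, draw]
RT 180: heading 90 -> 270
RT 90: heading 270 -> 180
FD 8: (-2,13) -> (-10,13) [heading=180, draw]
RT 45: heading 180 -> 135
FD 4: (-10,13) -> (-12.828,15.828) [heading=135, draw]
FD 11: (-12.828,15.828) -> (-20.607,23.607) [heading=135, draw]
Final: pos=(-20.607,23.607), heading=135, 5 segment(s) drawn
Segments drawn: 5

Answer: 5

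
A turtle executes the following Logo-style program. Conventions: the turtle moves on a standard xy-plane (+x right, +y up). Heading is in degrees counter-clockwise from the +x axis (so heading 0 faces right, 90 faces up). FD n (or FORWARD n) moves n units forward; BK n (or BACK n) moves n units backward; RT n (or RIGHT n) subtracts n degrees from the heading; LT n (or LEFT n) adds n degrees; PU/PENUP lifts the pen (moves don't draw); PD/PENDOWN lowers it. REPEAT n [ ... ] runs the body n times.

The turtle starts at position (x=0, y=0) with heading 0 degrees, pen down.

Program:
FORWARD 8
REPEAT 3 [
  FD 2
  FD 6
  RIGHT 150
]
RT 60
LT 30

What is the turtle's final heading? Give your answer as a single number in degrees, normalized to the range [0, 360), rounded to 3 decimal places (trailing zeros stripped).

Executing turtle program step by step:
Start: pos=(0,0), heading=0, pen down
FD 8: (0,0) -> (8,0) [heading=0, draw]
REPEAT 3 [
  -- iteration 1/3 --
  FD 2: (8,0) -> (10,0) [heading=0, draw]
  FD 6: (10,0) -> (16,0) [heading=0, draw]
  RT 150: heading 0 -> 210
  -- iteration 2/3 --
  FD 2: (16,0) -> (14.268,-1) [heading=210, draw]
  FD 6: (14.268,-1) -> (9.072,-4) [heading=210, draw]
  RT 150: heading 210 -> 60
  -- iteration 3/3 --
  FD 2: (9.072,-4) -> (10.072,-2.268) [heading=60, draw]
  FD 6: (10.072,-2.268) -> (13.072,2.928) [heading=60, draw]
  RT 150: heading 60 -> 270
]
RT 60: heading 270 -> 210
LT 30: heading 210 -> 240
Final: pos=(13.072,2.928), heading=240, 7 segment(s) drawn

Answer: 240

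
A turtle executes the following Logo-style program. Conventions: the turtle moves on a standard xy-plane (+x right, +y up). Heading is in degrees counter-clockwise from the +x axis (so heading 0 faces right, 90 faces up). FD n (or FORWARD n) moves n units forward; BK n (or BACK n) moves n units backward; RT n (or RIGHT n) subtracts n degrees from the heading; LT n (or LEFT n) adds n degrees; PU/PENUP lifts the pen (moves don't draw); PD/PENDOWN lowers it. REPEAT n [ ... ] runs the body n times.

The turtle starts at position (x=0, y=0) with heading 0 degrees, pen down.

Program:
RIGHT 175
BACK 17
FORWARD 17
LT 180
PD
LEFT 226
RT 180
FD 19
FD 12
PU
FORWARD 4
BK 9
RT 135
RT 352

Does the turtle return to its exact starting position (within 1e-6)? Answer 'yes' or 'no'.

Executing turtle program step by step:
Start: pos=(0,0), heading=0, pen down
RT 175: heading 0 -> 185
BK 17: (0,0) -> (16.935,1.482) [heading=185, draw]
FD 17: (16.935,1.482) -> (0,0) [heading=185, draw]
LT 180: heading 185 -> 5
PD: pen down
LT 226: heading 5 -> 231
RT 180: heading 231 -> 51
FD 19: (0,0) -> (11.957,14.766) [heading=51, draw]
FD 12: (11.957,14.766) -> (19.509,24.092) [heading=51, draw]
PU: pen up
FD 4: (19.509,24.092) -> (22.026,27.2) [heading=51, move]
BK 9: (22.026,27.2) -> (16.362,20.206) [heading=51, move]
RT 135: heading 51 -> 276
RT 352: heading 276 -> 284
Final: pos=(16.362,20.206), heading=284, 4 segment(s) drawn

Start position: (0, 0)
Final position: (16.362, 20.206)
Distance = 26; >= 1e-6 -> NOT closed

Answer: no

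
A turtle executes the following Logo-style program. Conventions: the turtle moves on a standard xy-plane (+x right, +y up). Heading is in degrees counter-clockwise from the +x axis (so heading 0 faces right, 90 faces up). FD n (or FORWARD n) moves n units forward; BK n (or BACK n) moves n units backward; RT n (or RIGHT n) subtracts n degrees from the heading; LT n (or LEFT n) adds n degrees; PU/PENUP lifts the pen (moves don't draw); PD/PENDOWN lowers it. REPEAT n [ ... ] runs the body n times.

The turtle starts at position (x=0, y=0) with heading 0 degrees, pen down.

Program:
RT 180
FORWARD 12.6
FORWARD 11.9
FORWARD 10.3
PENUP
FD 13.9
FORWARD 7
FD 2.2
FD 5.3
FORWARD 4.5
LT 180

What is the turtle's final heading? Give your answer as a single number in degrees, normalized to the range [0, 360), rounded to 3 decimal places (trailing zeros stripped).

Executing turtle program step by step:
Start: pos=(0,0), heading=0, pen down
RT 180: heading 0 -> 180
FD 12.6: (0,0) -> (-12.6,0) [heading=180, draw]
FD 11.9: (-12.6,0) -> (-24.5,0) [heading=180, draw]
FD 10.3: (-24.5,0) -> (-34.8,0) [heading=180, draw]
PU: pen up
FD 13.9: (-34.8,0) -> (-48.7,0) [heading=180, move]
FD 7: (-48.7,0) -> (-55.7,0) [heading=180, move]
FD 2.2: (-55.7,0) -> (-57.9,0) [heading=180, move]
FD 5.3: (-57.9,0) -> (-63.2,0) [heading=180, move]
FD 4.5: (-63.2,0) -> (-67.7,0) [heading=180, move]
LT 180: heading 180 -> 0
Final: pos=(-67.7,0), heading=0, 3 segment(s) drawn

Answer: 0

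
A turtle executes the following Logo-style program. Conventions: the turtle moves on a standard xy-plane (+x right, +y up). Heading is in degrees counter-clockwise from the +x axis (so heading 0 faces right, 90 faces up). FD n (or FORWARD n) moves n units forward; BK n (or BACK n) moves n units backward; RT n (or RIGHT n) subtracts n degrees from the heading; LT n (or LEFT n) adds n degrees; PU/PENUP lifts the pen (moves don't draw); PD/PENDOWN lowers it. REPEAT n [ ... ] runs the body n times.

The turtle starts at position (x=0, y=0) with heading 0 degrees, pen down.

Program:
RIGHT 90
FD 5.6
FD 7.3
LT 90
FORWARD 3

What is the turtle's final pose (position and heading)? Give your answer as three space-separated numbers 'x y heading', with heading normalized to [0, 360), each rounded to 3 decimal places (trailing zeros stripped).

Executing turtle program step by step:
Start: pos=(0,0), heading=0, pen down
RT 90: heading 0 -> 270
FD 5.6: (0,0) -> (0,-5.6) [heading=270, draw]
FD 7.3: (0,-5.6) -> (0,-12.9) [heading=270, draw]
LT 90: heading 270 -> 0
FD 3: (0,-12.9) -> (3,-12.9) [heading=0, draw]
Final: pos=(3,-12.9), heading=0, 3 segment(s) drawn

Answer: 3 -12.9 0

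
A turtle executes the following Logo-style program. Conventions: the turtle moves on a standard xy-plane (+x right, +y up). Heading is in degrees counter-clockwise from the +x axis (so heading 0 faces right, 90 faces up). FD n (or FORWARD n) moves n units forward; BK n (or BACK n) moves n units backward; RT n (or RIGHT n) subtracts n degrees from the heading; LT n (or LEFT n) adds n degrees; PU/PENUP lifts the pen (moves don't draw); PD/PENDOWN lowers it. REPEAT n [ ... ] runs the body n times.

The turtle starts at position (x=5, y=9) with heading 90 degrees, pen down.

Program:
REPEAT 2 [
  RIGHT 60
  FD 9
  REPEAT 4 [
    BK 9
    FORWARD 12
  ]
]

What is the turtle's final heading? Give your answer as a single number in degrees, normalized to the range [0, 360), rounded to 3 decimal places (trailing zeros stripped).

Answer: 330

Derivation:
Executing turtle program step by step:
Start: pos=(5,9), heading=90, pen down
REPEAT 2 [
  -- iteration 1/2 --
  RT 60: heading 90 -> 30
  FD 9: (5,9) -> (12.794,13.5) [heading=30, draw]
  REPEAT 4 [
    -- iteration 1/4 --
    BK 9: (12.794,13.5) -> (5,9) [heading=30, draw]
    FD 12: (5,9) -> (15.392,15) [heading=30, draw]
    -- iteration 2/4 --
    BK 9: (15.392,15) -> (7.598,10.5) [heading=30, draw]
    FD 12: (7.598,10.5) -> (17.99,16.5) [heading=30, draw]
    -- iteration 3/4 --
    BK 9: (17.99,16.5) -> (10.196,12) [heading=30, draw]
    FD 12: (10.196,12) -> (20.588,18) [heading=30, draw]
    -- iteration 4/4 --
    BK 9: (20.588,18) -> (12.794,13.5) [heading=30, draw]
    FD 12: (12.794,13.5) -> (23.187,19.5) [heading=30, draw]
  ]
  -- iteration 2/2 --
  RT 60: heading 30 -> 330
  FD 9: (23.187,19.5) -> (30.981,15) [heading=330, draw]
  REPEAT 4 [
    -- iteration 1/4 --
    BK 9: (30.981,15) -> (23.187,19.5) [heading=330, draw]
    FD 12: (23.187,19.5) -> (33.579,13.5) [heading=330, draw]
    -- iteration 2/4 --
    BK 9: (33.579,13.5) -> (25.785,18) [heading=330, draw]
    FD 12: (25.785,18) -> (36.177,12) [heading=330, draw]
    -- iteration 3/4 --
    BK 9: (36.177,12) -> (28.383,16.5) [heading=330, draw]
    FD 12: (28.383,16.5) -> (38.775,10.5) [heading=330, draw]
    -- iteration 4/4 --
    BK 9: (38.775,10.5) -> (30.981,15) [heading=330, draw]
    FD 12: (30.981,15) -> (41.373,9) [heading=330, draw]
  ]
]
Final: pos=(41.373,9), heading=330, 18 segment(s) drawn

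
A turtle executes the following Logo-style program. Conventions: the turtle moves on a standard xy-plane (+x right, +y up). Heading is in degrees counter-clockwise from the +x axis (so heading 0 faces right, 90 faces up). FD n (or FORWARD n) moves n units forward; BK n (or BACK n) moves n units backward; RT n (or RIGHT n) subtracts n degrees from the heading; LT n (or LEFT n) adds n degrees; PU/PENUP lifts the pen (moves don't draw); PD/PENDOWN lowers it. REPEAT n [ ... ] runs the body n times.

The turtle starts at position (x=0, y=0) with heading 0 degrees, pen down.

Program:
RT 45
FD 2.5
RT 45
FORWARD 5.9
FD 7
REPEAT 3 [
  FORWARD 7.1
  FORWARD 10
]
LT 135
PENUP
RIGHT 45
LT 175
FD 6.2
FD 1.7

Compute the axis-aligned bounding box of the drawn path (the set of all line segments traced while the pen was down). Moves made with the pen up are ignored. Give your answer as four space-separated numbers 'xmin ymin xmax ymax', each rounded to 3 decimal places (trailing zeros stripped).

Answer: 0 -65.968 1.768 0

Derivation:
Executing turtle program step by step:
Start: pos=(0,0), heading=0, pen down
RT 45: heading 0 -> 315
FD 2.5: (0,0) -> (1.768,-1.768) [heading=315, draw]
RT 45: heading 315 -> 270
FD 5.9: (1.768,-1.768) -> (1.768,-7.668) [heading=270, draw]
FD 7: (1.768,-7.668) -> (1.768,-14.668) [heading=270, draw]
REPEAT 3 [
  -- iteration 1/3 --
  FD 7.1: (1.768,-14.668) -> (1.768,-21.768) [heading=270, draw]
  FD 10: (1.768,-21.768) -> (1.768,-31.768) [heading=270, draw]
  -- iteration 2/3 --
  FD 7.1: (1.768,-31.768) -> (1.768,-38.868) [heading=270, draw]
  FD 10: (1.768,-38.868) -> (1.768,-48.868) [heading=270, draw]
  -- iteration 3/3 --
  FD 7.1: (1.768,-48.868) -> (1.768,-55.968) [heading=270, draw]
  FD 10: (1.768,-55.968) -> (1.768,-65.968) [heading=270, draw]
]
LT 135: heading 270 -> 45
PU: pen up
RT 45: heading 45 -> 0
LT 175: heading 0 -> 175
FD 6.2: (1.768,-65.968) -> (-4.409,-65.427) [heading=175, move]
FD 1.7: (-4.409,-65.427) -> (-6.102,-65.279) [heading=175, move]
Final: pos=(-6.102,-65.279), heading=175, 9 segment(s) drawn

Segment endpoints: x in {0, 1.768, 1.768, 1.768, 1.768, 1.768, 1.768, 1.768, 1.768, 1.768}, y in {-65.968, -55.968, -48.868, -38.868, -31.768, -21.768, -14.668, -7.668, -1.768, 0}
xmin=0, ymin=-65.968, xmax=1.768, ymax=0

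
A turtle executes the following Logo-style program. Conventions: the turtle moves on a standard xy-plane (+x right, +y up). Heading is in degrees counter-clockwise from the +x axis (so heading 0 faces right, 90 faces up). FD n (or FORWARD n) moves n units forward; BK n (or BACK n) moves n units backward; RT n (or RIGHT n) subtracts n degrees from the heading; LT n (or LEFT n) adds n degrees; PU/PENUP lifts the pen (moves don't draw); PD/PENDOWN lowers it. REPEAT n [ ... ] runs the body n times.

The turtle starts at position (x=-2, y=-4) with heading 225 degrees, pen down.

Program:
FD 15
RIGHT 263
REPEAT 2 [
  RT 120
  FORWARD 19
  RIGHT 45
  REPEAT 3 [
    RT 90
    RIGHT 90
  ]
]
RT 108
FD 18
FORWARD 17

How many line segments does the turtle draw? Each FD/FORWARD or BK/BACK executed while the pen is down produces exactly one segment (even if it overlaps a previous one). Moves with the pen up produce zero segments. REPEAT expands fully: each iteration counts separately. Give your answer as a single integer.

Executing turtle program step by step:
Start: pos=(-2,-4), heading=225, pen down
FD 15: (-2,-4) -> (-12.607,-14.607) [heading=225, draw]
RT 263: heading 225 -> 322
REPEAT 2 [
  -- iteration 1/2 --
  RT 120: heading 322 -> 202
  FD 19: (-12.607,-14.607) -> (-30.223,-21.724) [heading=202, draw]
  RT 45: heading 202 -> 157
  REPEAT 3 [
    -- iteration 1/3 --
    RT 90: heading 157 -> 67
    RT 90: heading 67 -> 337
    -- iteration 2/3 --
    RT 90: heading 337 -> 247
    RT 90: heading 247 -> 157
    -- iteration 3/3 --
    RT 90: heading 157 -> 67
    RT 90: heading 67 -> 337
  ]
  -- iteration 2/2 --
  RT 120: heading 337 -> 217
  FD 19: (-30.223,-21.724) -> (-45.397,-33.159) [heading=217, draw]
  RT 45: heading 217 -> 172
  REPEAT 3 [
    -- iteration 1/3 --
    RT 90: heading 172 -> 82
    RT 90: heading 82 -> 352
    -- iteration 2/3 --
    RT 90: heading 352 -> 262
    RT 90: heading 262 -> 172
    -- iteration 3/3 --
    RT 90: heading 172 -> 82
    RT 90: heading 82 -> 352
  ]
]
RT 108: heading 352 -> 244
FD 18: (-45.397,-33.159) -> (-53.288,-49.337) [heading=244, draw]
FD 17: (-53.288,-49.337) -> (-60.74,-64.616) [heading=244, draw]
Final: pos=(-60.74,-64.616), heading=244, 5 segment(s) drawn
Segments drawn: 5

Answer: 5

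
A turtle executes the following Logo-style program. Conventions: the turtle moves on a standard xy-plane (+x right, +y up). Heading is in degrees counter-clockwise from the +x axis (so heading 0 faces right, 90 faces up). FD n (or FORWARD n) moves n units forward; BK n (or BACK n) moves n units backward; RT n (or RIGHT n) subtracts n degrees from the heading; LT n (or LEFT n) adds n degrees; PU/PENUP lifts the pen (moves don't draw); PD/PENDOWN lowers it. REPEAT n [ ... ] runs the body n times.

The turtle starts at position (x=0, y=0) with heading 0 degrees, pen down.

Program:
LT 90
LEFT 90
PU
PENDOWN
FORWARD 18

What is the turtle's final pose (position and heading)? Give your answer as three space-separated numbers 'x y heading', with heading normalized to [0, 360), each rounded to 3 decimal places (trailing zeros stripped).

Executing turtle program step by step:
Start: pos=(0,0), heading=0, pen down
LT 90: heading 0 -> 90
LT 90: heading 90 -> 180
PU: pen up
PD: pen down
FD 18: (0,0) -> (-18,0) [heading=180, draw]
Final: pos=(-18,0), heading=180, 1 segment(s) drawn

Answer: -18 0 180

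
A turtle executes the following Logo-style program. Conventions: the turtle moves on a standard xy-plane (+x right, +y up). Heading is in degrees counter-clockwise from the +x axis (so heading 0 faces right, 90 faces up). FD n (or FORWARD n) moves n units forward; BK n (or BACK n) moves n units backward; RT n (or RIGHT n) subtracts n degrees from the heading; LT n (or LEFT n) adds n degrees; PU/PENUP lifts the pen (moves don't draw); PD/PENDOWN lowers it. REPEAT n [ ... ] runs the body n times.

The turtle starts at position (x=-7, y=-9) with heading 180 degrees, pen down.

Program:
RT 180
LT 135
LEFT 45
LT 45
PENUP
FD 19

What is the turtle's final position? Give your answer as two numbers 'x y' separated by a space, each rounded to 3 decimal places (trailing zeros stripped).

Answer: -20.435 -22.435

Derivation:
Executing turtle program step by step:
Start: pos=(-7,-9), heading=180, pen down
RT 180: heading 180 -> 0
LT 135: heading 0 -> 135
LT 45: heading 135 -> 180
LT 45: heading 180 -> 225
PU: pen up
FD 19: (-7,-9) -> (-20.435,-22.435) [heading=225, move]
Final: pos=(-20.435,-22.435), heading=225, 0 segment(s) drawn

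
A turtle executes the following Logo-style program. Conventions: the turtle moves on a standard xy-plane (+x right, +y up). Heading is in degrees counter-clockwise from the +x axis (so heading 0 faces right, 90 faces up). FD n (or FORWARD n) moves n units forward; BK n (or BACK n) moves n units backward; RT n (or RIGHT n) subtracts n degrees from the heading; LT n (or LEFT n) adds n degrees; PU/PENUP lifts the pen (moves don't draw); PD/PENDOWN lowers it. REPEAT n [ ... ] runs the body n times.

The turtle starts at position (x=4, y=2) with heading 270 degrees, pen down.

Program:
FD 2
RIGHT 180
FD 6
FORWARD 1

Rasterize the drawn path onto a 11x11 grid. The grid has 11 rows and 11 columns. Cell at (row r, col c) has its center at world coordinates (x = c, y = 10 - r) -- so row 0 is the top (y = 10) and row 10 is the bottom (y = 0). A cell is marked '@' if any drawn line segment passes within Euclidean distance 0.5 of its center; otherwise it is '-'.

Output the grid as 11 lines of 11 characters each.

Answer: -----------
-----------
-----------
----@------
----@------
----@------
----@------
----@------
----@------
----@------
----@------

Derivation:
Segment 0: (4,2) -> (4,0)
Segment 1: (4,0) -> (4,6)
Segment 2: (4,6) -> (4,7)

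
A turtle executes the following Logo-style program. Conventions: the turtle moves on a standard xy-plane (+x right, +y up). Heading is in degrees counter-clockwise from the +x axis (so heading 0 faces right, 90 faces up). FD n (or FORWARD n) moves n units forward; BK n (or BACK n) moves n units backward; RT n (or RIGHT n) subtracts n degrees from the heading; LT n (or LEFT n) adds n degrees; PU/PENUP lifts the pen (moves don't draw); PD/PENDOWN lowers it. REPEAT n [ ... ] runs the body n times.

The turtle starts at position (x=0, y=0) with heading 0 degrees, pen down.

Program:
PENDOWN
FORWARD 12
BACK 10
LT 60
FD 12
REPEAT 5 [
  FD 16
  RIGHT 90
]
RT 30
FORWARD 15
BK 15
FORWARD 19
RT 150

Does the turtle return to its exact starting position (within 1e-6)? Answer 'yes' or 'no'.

Executing turtle program step by step:
Start: pos=(0,0), heading=0, pen down
PD: pen down
FD 12: (0,0) -> (12,0) [heading=0, draw]
BK 10: (12,0) -> (2,0) [heading=0, draw]
LT 60: heading 0 -> 60
FD 12: (2,0) -> (8,10.392) [heading=60, draw]
REPEAT 5 [
  -- iteration 1/5 --
  FD 16: (8,10.392) -> (16,24.249) [heading=60, draw]
  RT 90: heading 60 -> 330
  -- iteration 2/5 --
  FD 16: (16,24.249) -> (29.856,16.249) [heading=330, draw]
  RT 90: heading 330 -> 240
  -- iteration 3/5 --
  FD 16: (29.856,16.249) -> (21.856,2.392) [heading=240, draw]
  RT 90: heading 240 -> 150
  -- iteration 4/5 --
  FD 16: (21.856,2.392) -> (8,10.392) [heading=150, draw]
  RT 90: heading 150 -> 60
  -- iteration 5/5 --
  FD 16: (8,10.392) -> (16,24.249) [heading=60, draw]
  RT 90: heading 60 -> 330
]
RT 30: heading 330 -> 300
FD 15: (16,24.249) -> (23.5,11.258) [heading=300, draw]
BK 15: (23.5,11.258) -> (16,24.249) [heading=300, draw]
FD 19: (16,24.249) -> (25.5,7.794) [heading=300, draw]
RT 150: heading 300 -> 150
Final: pos=(25.5,7.794), heading=150, 11 segment(s) drawn

Start position: (0, 0)
Final position: (25.5, 7.794)
Distance = 26.665; >= 1e-6 -> NOT closed

Answer: no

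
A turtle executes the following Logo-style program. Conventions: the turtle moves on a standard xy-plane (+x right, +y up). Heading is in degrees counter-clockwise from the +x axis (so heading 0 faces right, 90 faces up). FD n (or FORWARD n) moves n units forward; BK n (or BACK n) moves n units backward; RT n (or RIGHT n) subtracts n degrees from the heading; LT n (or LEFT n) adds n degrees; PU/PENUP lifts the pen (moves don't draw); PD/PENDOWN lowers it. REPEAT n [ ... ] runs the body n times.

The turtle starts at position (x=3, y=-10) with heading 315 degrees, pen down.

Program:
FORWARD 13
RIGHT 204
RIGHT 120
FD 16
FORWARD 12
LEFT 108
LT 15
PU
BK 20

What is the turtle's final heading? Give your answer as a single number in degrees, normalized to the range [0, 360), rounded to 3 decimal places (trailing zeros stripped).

Executing turtle program step by step:
Start: pos=(3,-10), heading=315, pen down
FD 13: (3,-10) -> (12.192,-19.192) [heading=315, draw]
RT 204: heading 315 -> 111
RT 120: heading 111 -> 351
FD 16: (12.192,-19.192) -> (27.995,-21.695) [heading=351, draw]
FD 12: (27.995,-21.695) -> (39.848,-23.573) [heading=351, draw]
LT 108: heading 351 -> 99
LT 15: heading 99 -> 114
PU: pen up
BK 20: (39.848,-23.573) -> (47.982,-41.843) [heading=114, move]
Final: pos=(47.982,-41.843), heading=114, 3 segment(s) drawn

Answer: 114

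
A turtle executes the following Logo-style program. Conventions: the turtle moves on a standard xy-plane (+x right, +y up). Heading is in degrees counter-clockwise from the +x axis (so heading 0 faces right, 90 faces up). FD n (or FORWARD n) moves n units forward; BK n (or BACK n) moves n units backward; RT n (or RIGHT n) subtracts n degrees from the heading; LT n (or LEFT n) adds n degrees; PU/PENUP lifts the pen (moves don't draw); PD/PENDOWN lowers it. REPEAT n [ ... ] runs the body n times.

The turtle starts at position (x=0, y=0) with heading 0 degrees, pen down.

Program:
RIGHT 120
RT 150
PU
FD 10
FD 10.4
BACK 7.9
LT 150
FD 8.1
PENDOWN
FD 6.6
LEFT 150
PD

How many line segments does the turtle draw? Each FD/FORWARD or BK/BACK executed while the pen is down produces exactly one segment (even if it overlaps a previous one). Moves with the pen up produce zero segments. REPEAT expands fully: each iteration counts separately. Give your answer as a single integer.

Executing turtle program step by step:
Start: pos=(0,0), heading=0, pen down
RT 120: heading 0 -> 240
RT 150: heading 240 -> 90
PU: pen up
FD 10: (0,0) -> (0,10) [heading=90, move]
FD 10.4: (0,10) -> (0,20.4) [heading=90, move]
BK 7.9: (0,20.4) -> (0,12.5) [heading=90, move]
LT 150: heading 90 -> 240
FD 8.1: (0,12.5) -> (-4.05,5.485) [heading=240, move]
PD: pen down
FD 6.6: (-4.05,5.485) -> (-7.35,-0.231) [heading=240, draw]
LT 150: heading 240 -> 30
PD: pen down
Final: pos=(-7.35,-0.231), heading=30, 1 segment(s) drawn
Segments drawn: 1

Answer: 1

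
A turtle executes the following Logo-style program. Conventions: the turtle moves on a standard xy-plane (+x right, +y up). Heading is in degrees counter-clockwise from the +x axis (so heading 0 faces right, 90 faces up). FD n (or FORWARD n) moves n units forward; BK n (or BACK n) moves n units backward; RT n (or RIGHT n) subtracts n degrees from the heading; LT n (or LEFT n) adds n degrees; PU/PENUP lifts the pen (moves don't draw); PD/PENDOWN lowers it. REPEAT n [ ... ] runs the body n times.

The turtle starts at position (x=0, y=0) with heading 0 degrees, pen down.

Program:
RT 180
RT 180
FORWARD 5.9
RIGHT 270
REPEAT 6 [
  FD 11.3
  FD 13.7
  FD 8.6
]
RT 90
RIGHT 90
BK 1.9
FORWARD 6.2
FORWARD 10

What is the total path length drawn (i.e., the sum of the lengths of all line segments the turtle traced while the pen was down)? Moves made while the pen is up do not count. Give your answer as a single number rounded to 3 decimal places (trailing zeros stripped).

Answer: 225.6

Derivation:
Executing turtle program step by step:
Start: pos=(0,0), heading=0, pen down
RT 180: heading 0 -> 180
RT 180: heading 180 -> 0
FD 5.9: (0,0) -> (5.9,0) [heading=0, draw]
RT 270: heading 0 -> 90
REPEAT 6 [
  -- iteration 1/6 --
  FD 11.3: (5.9,0) -> (5.9,11.3) [heading=90, draw]
  FD 13.7: (5.9,11.3) -> (5.9,25) [heading=90, draw]
  FD 8.6: (5.9,25) -> (5.9,33.6) [heading=90, draw]
  -- iteration 2/6 --
  FD 11.3: (5.9,33.6) -> (5.9,44.9) [heading=90, draw]
  FD 13.7: (5.9,44.9) -> (5.9,58.6) [heading=90, draw]
  FD 8.6: (5.9,58.6) -> (5.9,67.2) [heading=90, draw]
  -- iteration 3/6 --
  FD 11.3: (5.9,67.2) -> (5.9,78.5) [heading=90, draw]
  FD 13.7: (5.9,78.5) -> (5.9,92.2) [heading=90, draw]
  FD 8.6: (5.9,92.2) -> (5.9,100.8) [heading=90, draw]
  -- iteration 4/6 --
  FD 11.3: (5.9,100.8) -> (5.9,112.1) [heading=90, draw]
  FD 13.7: (5.9,112.1) -> (5.9,125.8) [heading=90, draw]
  FD 8.6: (5.9,125.8) -> (5.9,134.4) [heading=90, draw]
  -- iteration 5/6 --
  FD 11.3: (5.9,134.4) -> (5.9,145.7) [heading=90, draw]
  FD 13.7: (5.9,145.7) -> (5.9,159.4) [heading=90, draw]
  FD 8.6: (5.9,159.4) -> (5.9,168) [heading=90, draw]
  -- iteration 6/6 --
  FD 11.3: (5.9,168) -> (5.9,179.3) [heading=90, draw]
  FD 13.7: (5.9,179.3) -> (5.9,193) [heading=90, draw]
  FD 8.6: (5.9,193) -> (5.9,201.6) [heading=90, draw]
]
RT 90: heading 90 -> 0
RT 90: heading 0 -> 270
BK 1.9: (5.9,201.6) -> (5.9,203.5) [heading=270, draw]
FD 6.2: (5.9,203.5) -> (5.9,197.3) [heading=270, draw]
FD 10: (5.9,197.3) -> (5.9,187.3) [heading=270, draw]
Final: pos=(5.9,187.3), heading=270, 22 segment(s) drawn

Segment lengths:
  seg 1: (0,0) -> (5.9,0), length = 5.9
  seg 2: (5.9,0) -> (5.9,11.3), length = 11.3
  seg 3: (5.9,11.3) -> (5.9,25), length = 13.7
  seg 4: (5.9,25) -> (5.9,33.6), length = 8.6
  seg 5: (5.9,33.6) -> (5.9,44.9), length = 11.3
  seg 6: (5.9,44.9) -> (5.9,58.6), length = 13.7
  seg 7: (5.9,58.6) -> (5.9,67.2), length = 8.6
  seg 8: (5.9,67.2) -> (5.9,78.5), length = 11.3
  seg 9: (5.9,78.5) -> (5.9,92.2), length = 13.7
  seg 10: (5.9,92.2) -> (5.9,100.8), length = 8.6
  seg 11: (5.9,100.8) -> (5.9,112.1), length = 11.3
  seg 12: (5.9,112.1) -> (5.9,125.8), length = 13.7
  seg 13: (5.9,125.8) -> (5.9,134.4), length = 8.6
  seg 14: (5.9,134.4) -> (5.9,145.7), length = 11.3
  seg 15: (5.9,145.7) -> (5.9,159.4), length = 13.7
  seg 16: (5.9,159.4) -> (5.9,168), length = 8.6
  seg 17: (5.9,168) -> (5.9,179.3), length = 11.3
  seg 18: (5.9,179.3) -> (5.9,193), length = 13.7
  seg 19: (5.9,193) -> (5.9,201.6), length = 8.6
  seg 20: (5.9,201.6) -> (5.9,203.5), length = 1.9
  seg 21: (5.9,203.5) -> (5.9,197.3), length = 6.2
  seg 22: (5.9,197.3) -> (5.9,187.3), length = 10
Total = 225.6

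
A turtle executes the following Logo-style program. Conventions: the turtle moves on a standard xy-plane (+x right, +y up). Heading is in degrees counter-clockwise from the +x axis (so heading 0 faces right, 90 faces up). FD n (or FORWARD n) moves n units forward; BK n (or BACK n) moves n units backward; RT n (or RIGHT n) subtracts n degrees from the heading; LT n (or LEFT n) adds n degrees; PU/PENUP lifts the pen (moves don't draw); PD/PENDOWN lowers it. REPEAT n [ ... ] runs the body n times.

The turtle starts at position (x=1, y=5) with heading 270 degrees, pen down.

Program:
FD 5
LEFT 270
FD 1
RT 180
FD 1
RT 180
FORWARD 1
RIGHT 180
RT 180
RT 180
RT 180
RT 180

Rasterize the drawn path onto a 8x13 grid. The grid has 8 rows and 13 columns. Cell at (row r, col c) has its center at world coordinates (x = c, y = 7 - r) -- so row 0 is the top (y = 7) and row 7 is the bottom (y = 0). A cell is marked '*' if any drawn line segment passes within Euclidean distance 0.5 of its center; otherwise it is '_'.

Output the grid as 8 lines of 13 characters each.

Segment 0: (1,5) -> (1,0)
Segment 1: (1,0) -> (-0,0)
Segment 2: (-0,0) -> (1,0)
Segment 3: (1,0) -> (-0,0)

Answer: _____________
_____________
_*___________
_*___________
_*___________
_*___________
_*___________
**___________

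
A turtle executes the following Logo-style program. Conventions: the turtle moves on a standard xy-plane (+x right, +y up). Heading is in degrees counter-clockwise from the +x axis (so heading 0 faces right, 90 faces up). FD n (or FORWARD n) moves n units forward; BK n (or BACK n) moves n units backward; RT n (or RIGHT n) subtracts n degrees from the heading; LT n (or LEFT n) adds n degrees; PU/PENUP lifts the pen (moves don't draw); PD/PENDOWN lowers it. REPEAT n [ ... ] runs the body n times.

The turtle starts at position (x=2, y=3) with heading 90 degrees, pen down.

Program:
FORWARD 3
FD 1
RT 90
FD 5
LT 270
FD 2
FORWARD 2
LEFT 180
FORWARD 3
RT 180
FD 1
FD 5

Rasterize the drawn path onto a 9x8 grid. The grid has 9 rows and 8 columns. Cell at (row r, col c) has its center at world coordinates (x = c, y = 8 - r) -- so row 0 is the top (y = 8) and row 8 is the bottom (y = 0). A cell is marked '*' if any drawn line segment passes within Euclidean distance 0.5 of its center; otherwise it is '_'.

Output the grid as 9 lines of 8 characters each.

Answer: ________
__******
__*____*
__*____*
__*____*
__*____*
_______*
_______*
_______*

Derivation:
Segment 0: (2,3) -> (2,6)
Segment 1: (2,6) -> (2,7)
Segment 2: (2,7) -> (7,7)
Segment 3: (7,7) -> (7,5)
Segment 4: (7,5) -> (7,3)
Segment 5: (7,3) -> (7,6)
Segment 6: (7,6) -> (7,5)
Segment 7: (7,5) -> (7,0)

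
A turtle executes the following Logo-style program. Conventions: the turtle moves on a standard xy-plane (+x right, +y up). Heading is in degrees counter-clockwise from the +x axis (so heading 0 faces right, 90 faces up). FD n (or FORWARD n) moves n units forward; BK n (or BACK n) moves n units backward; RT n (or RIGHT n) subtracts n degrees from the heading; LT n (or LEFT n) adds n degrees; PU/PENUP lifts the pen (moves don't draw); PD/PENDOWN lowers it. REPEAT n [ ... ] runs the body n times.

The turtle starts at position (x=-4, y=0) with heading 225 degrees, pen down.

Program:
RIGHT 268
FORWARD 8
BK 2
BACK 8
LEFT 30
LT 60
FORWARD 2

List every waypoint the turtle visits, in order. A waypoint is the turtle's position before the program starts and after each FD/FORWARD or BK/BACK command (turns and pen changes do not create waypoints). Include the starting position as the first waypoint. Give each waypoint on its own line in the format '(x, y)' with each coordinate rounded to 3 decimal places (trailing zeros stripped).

Executing turtle program step by step:
Start: pos=(-4,0), heading=225, pen down
RT 268: heading 225 -> 317
FD 8: (-4,0) -> (1.851,-5.456) [heading=317, draw]
BK 2: (1.851,-5.456) -> (0.388,-4.092) [heading=317, draw]
BK 8: (0.388,-4.092) -> (-5.463,1.364) [heading=317, draw]
LT 30: heading 317 -> 347
LT 60: heading 347 -> 47
FD 2: (-5.463,1.364) -> (-4.099,2.827) [heading=47, draw]
Final: pos=(-4.099,2.827), heading=47, 4 segment(s) drawn
Waypoints (5 total):
(-4, 0)
(1.851, -5.456)
(0.388, -4.092)
(-5.463, 1.364)
(-4.099, 2.827)

Answer: (-4, 0)
(1.851, -5.456)
(0.388, -4.092)
(-5.463, 1.364)
(-4.099, 2.827)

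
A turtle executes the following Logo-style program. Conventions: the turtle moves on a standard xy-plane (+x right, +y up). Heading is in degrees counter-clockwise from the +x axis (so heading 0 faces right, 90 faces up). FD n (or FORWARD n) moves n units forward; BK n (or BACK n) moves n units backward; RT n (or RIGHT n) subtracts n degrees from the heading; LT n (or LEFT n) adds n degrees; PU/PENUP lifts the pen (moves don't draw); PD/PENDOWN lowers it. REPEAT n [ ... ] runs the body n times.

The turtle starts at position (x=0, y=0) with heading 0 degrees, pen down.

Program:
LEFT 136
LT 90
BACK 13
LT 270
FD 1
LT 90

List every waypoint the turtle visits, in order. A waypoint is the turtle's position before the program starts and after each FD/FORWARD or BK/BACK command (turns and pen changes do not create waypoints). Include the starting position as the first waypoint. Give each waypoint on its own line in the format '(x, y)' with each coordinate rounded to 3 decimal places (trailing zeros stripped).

Executing turtle program step by step:
Start: pos=(0,0), heading=0, pen down
LT 136: heading 0 -> 136
LT 90: heading 136 -> 226
BK 13: (0,0) -> (9.031,9.351) [heading=226, draw]
LT 270: heading 226 -> 136
FD 1: (9.031,9.351) -> (8.311,10.046) [heading=136, draw]
LT 90: heading 136 -> 226
Final: pos=(8.311,10.046), heading=226, 2 segment(s) drawn
Waypoints (3 total):
(0, 0)
(9.031, 9.351)
(8.311, 10.046)

Answer: (0, 0)
(9.031, 9.351)
(8.311, 10.046)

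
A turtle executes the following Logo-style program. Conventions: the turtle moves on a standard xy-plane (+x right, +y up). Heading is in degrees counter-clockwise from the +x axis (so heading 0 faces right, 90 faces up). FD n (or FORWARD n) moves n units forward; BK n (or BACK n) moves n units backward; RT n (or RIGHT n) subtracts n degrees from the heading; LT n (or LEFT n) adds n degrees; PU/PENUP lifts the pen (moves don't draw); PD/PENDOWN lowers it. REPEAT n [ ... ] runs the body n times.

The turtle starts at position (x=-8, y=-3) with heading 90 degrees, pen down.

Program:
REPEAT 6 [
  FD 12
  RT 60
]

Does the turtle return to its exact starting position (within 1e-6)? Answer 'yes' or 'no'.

Executing turtle program step by step:
Start: pos=(-8,-3), heading=90, pen down
REPEAT 6 [
  -- iteration 1/6 --
  FD 12: (-8,-3) -> (-8,9) [heading=90, draw]
  RT 60: heading 90 -> 30
  -- iteration 2/6 --
  FD 12: (-8,9) -> (2.392,15) [heading=30, draw]
  RT 60: heading 30 -> 330
  -- iteration 3/6 --
  FD 12: (2.392,15) -> (12.785,9) [heading=330, draw]
  RT 60: heading 330 -> 270
  -- iteration 4/6 --
  FD 12: (12.785,9) -> (12.785,-3) [heading=270, draw]
  RT 60: heading 270 -> 210
  -- iteration 5/6 --
  FD 12: (12.785,-3) -> (2.392,-9) [heading=210, draw]
  RT 60: heading 210 -> 150
  -- iteration 6/6 --
  FD 12: (2.392,-9) -> (-8,-3) [heading=150, draw]
  RT 60: heading 150 -> 90
]
Final: pos=(-8,-3), heading=90, 6 segment(s) drawn

Start position: (-8, -3)
Final position: (-8, -3)
Distance = 0; < 1e-6 -> CLOSED

Answer: yes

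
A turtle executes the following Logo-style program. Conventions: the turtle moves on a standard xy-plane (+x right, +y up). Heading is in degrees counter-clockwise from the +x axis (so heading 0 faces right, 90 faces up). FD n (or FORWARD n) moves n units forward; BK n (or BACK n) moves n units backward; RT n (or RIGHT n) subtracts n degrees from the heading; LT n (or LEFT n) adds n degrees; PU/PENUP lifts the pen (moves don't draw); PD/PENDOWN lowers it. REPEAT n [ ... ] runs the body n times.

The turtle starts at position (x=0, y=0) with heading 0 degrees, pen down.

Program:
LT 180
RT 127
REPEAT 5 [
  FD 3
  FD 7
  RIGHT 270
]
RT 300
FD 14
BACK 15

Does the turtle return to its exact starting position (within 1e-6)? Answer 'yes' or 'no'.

Executing turtle program step by step:
Start: pos=(0,0), heading=0, pen down
LT 180: heading 0 -> 180
RT 127: heading 180 -> 53
REPEAT 5 [
  -- iteration 1/5 --
  FD 3: (0,0) -> (1.805,2.396) [heading=53, draw]
  FD 7: (1.805,2.396) -> (6.018,7.986) [heading=53, draw]
  RT 270: heading 53 -> 143
  -- iteration 2/5 --
  FD 3: (6.018,7.986) -> (3.622,9.792) [heading=143, draw]
  FD 7: (3.622,9.792) -> (-1.968,14.005) [heading=143, draw]
  RT 270: heading 143 -> 233
  -- iteration 3/5 --
  FD 3: (-1.968,14.005) -> (-3.774,11.609) [heading=233, draw]
  FD 7: (-3.774,11.609) -> (-7.986,6.018) [heading=233, draw]
  RT 270: heading 233 -> 323
  -- iteration 4/5 --
  FD 3: (-7.986,6.018) -> (-5.59,4.213) [heading=323, draw]
  FD 7: (-5.59,4.213) -> (0,0) [heading=323, draw]
  RT 270: heading 323 -> 53
  -- iteration 5/5 --
  FD 3: (0,0) -> (1.805,2.396) [heading=53, draw]
  FD 7: (1.805,2.396) -> (6.018,7.986) [heading=53, draw]
  RT 270: heading 53 -> 143
]
RT 300: heading 143 -> 203
FD 14: (6.018,7.986) -> (-6.869,2.516) [heading=203, draw]
BK 15: (-6.869,2.516) -> (6.939,8.377) [heading=203, draw]
Final: pos=(6.939,8.377), heading=203, 12 segment(s) drawn

Start position: (0, 0)
Final position: (6.939, 8.377)
Distance = 10.878; >= 1e-6 -> NOT closed

Answer: no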